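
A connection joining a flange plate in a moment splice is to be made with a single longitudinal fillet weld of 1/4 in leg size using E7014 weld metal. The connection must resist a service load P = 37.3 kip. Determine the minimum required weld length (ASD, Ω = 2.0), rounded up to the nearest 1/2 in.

E70XX → F_EXX = 70 ksi.
Throat t_e = 0.707 × 0.25 = 0.1767 in.
r_n/Ω = (0.6 × 70 × 0.1767) / 2.0 = 3.712 kip/in.
L_req = P / (r_n/Ω) = 37.3 / 3.712 = 10.05 in total.
Round up → use L = 10.5 in.

L = 10.5 in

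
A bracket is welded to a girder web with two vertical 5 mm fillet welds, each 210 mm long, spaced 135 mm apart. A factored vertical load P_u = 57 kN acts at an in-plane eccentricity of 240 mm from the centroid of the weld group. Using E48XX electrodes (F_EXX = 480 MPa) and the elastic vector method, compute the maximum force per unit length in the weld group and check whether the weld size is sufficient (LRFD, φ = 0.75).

f_max ≈ 579 N/mm; adequate

Total weld length L_w = 420 mm. Treat welds as unit-width lines.
Polar moment about centroid: J = 2[d³/12 + d(b/2)²] = 2[210³/12 + 210×67.5²] = 3457000 mm³.
Direct shear f_v = P/L_w = 57×10³ / 420 = 135.7 N/mm (vertical).
Torsion M = P·e = 57×10³ × 240 = 13680000 N·mm.
Critical point at (x, y) = (67.5, 105) from centroid. f_tx = M·y/J = 415.5 N/mm; f_ty = M·x/J = 267.1 N/mm.
Resultant f_max = √[f_tx² + (f_v + f_ty)²] = √[415.5² + (135.7 + 267.1)²] = 578.7 N/mm.
Capacity per unit length: φr_n = 0.75 × 0.6 × 480 × (0.707 × 5) = 763.6 N/mm.
578.7 ≤ 763.6 → adequate.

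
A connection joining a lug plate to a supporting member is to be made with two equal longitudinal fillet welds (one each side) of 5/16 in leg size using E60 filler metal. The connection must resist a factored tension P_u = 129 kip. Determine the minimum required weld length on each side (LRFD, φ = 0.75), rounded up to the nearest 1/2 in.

E60XX → F_EXX = 60 ksi.
Throat t_e = 0.707 × 0.3125 = 0.2209 in.
φr_n = 0.75 × 0.6 × 60 × 0.2209 = 5.965 kip/in.
L_req = P_u / φr_n = 129 / 5.965 = 21.63 in total.
Per side: 21.63 / 2 = 10.81 in.
Round up → use L = 11 in on each side.

L = 11 in on each side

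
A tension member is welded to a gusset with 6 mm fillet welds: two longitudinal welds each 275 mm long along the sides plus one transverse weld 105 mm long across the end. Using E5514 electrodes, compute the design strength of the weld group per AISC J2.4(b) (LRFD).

E55XX → F_EXX = 550 MPa.
t_e = 0.707 × 6 = 4.242 mm.
R_nwl = 0.6 × 550 × 4.242 × 550 × 10⁻³ = 769.9 kN (longitudinal, 2 welds).
R_nwt = 0.6 × 550 × 4.242 × 105 × 10⁻³ = 147 kN (transverse, base value).
(i) R_nwl + R_nwt = 916.9 kN; (ii) 0.85 R_nwl + 1.5 R_nwt = 874.9 kN.
R_n = max = 916.9 kN [governs: (i)]; φR_n = 687.7 kN.

φR_n ≈ 688 kN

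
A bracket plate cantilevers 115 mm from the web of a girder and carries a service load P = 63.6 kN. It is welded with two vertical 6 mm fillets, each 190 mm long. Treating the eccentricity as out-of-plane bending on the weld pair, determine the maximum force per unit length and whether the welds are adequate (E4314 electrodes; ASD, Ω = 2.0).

f_max ≈ 630 N/mm; NOT adequate

E43XX → F_EXX = 430 MPa.
L_w = 2 × 190 = 380 mm; section modulus (unit throat) S = 2 × L²/6 = 12030 mm².
Direct shear f_v = P/L_w = 63.6×10³/380 = 167.4 N/mm.
Moment M = P × e = 63.6×10³ × 115 = 7314000 N·mm; bending f_b = M/S = 607.8 N/mm.
f_max = √(f_v² + f_b²) = √(167.4² + 607.8²) = 630.4 N/mm.
r_n/Ω = (1/2.0) × 0.6 × 430 × (0.707 × 6) = 547.2 N/mm → NOT adequate.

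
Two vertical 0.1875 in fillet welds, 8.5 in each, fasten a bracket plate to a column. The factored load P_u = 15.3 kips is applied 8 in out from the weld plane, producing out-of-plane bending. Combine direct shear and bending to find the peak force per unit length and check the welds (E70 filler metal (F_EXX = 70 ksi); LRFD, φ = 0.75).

f_max ≈ 5.16 kip/in; NOT adequate

L_w = 2 × 8.5 = 17 in; section modulus (unit throat) S = 2 × L²/6 = 24.08 in².
Direct shear f_v = P/L_w = 15.3/17 = 0.9 kip/in.
Moment M = P × e = 15.3 × 8 = 122.4 kip·in; bending f_b = M/S = 5.082 kip/in.
f_max = √(f_v² + f_b²) = √(0.9² + 5.082²) = 5.161 kip/in.
φr_n = 0.75 × 0.6 × 70 × (0.707 × 0.1875) = 4.176 kip/in → NOT adequate.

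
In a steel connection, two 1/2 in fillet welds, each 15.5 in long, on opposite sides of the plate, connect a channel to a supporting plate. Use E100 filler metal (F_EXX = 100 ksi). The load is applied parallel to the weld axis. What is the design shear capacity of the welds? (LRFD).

φR_n ≈ 493 kips

Effective throat t_e = 0.707 × 0.5 = 0.3535 in.
Total length L = 31 in; A_we = 0.3535 × 31 = 10.96 in².
F_nw = 0.6 F_EXX = 0.6 × 100 = 60 ksi.
φR_n = 0.75 × 60 × 10.96 = 493.1 kips.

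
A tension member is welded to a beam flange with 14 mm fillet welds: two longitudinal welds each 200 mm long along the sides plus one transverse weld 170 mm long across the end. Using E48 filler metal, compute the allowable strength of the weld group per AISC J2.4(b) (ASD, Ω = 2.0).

R_n/Ω ≈ 848 kN

E48XX → F_EXX = 480 MPa.
t_e = 0.707 × 14 = 9.898 mm.
R_nwl = 0.6 × 480 × 9.898 × 400 × 10⁻³ = 1140 kN (longitudinal, 2 welds).
R_nwt = 0.6 × 480 × 9.898 × 170 × 10⁻³ = 484.6 kN (transverse, base value).
(i) R_nwl + R_nwt = 1625 kN; (ii) 0.85 R_nwl + 1.5 R_nwt = 1696 kN.
R_n = max = 1696 kN [governs: (ii)]; R_n/Ω = 848.1 kN.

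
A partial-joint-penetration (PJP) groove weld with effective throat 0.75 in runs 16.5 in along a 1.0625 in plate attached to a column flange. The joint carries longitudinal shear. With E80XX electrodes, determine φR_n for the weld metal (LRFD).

φR_n ≈ 446 kip

E80XX → F_EXX = 80 ksi.
Effective throat (given) t_e = 0.75 in.
A_we = 0.75 × 16.5 = 12.38 in².
F_nw = 0.6 F_EXX = 48 ksi.
φR_n = 0.75 × 48 × 12.38 = 445.5 kip.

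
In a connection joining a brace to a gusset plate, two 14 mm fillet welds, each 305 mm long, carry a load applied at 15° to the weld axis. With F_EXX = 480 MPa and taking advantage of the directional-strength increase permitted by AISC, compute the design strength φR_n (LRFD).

φR_n ≈ 1390 kN

t_e = 0.707 × 14 = 9.898 mm; A_we = 9.898 × 610 = 6038 mm².
Directional factor: 1.0 + 0.5 sin^1.5(15°) = 1.066.
F_nw = 0.6 × 480 × 1.066 = 307 MPa.
φR_n = 0.75 × 307 × 6038 × 10⁻³ = 1390 kN.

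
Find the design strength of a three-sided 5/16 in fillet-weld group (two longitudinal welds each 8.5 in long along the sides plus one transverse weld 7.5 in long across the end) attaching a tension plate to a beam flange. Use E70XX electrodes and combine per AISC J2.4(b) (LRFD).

φR_n ≈ 179 kip

E70XX → F_EXX = 70 ksi.
t_e = 0.707 × 0.3125 = 0.2209 in.
R_nwl = 0.6 × 70 × 0.2209 × 17 = 157.7 kip (longitudinal, 2 welds).
R_nwt = 0.6 × 70 × 0.2209 × 7.5 = 69.6 kip (transverse, base value).
(i) R_nwl + R_nwt = 227.3 kip; (ii) 0.85 R_nwl + 1.5 R_nwt = 238.5 kip.
R_n = max = 238.5 kip [governs: (ii)]; φR_n = 178.9 kip.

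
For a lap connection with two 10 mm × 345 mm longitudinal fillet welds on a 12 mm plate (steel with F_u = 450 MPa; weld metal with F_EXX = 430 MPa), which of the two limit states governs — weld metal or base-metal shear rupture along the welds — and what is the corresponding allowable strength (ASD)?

R_n/Ω ≈ 629 kN (weld metal governs)

t_e = 0.707 × 10 = 7.07 mm; L = 690 mm.
Weld metal: R_n/Ω = (1/2.0) × 0.6 × 430 × 7.07 × 690 × 10⁻³ = 629.3 kN.
Base metal (shear rupture): R_n/Ω = (1/2.0) × 0.6 × 450 × 12 × 690 × 10⁻³ = 1118 kN.
Governing: weld metal.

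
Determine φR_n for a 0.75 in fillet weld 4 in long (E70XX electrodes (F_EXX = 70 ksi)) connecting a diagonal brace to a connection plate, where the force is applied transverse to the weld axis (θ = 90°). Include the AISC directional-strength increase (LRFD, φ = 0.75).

t_e = 0.707 × 0.75 = 0.5302 in; A_we = 0.5302 × 4 = 2.121 in².
Directional factor: 1.0 + 0.5 sin^1.5(90°) = 1.5.
F_nw = 0.6 × 70 × 1.5 = 63 ksi.
φR_n = 0.75 × 63 × 2.121 = 100.2 kips.

φR_n ≈ 100 kips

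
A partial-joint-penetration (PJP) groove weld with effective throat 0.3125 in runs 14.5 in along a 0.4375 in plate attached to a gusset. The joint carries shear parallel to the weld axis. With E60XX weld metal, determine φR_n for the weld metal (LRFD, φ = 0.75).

E60XX → F_EXX = 60 ksi.
Effective throat (given) t_e = 0.3125 in.
A_we = 0.3125 × 14.5 = 4.531 in².
F_nw = 0.6 F_EXX = 36 ksi.
φR_n = 0.75 × 36 × 4.531 = 122.3 kip.

φR_n ≈ 122 kip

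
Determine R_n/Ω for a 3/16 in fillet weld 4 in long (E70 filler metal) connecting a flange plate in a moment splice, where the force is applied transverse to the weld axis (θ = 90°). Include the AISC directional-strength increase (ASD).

E70XX → F_EXX = 70 ksi.
t_e = 0.707 × 0.1875 = 0.1326 in; A_we = 0.1326 × 4 = 0.5302 in².
Directional factor: 1.0 + 0.5 sin^1.5(90°) = 1.5.
F_nw = 0.6 × 70 × 1.5 = 63 ksi.
R_n/Ω = (63 × 0.5302) / 2.0 = 16.7 kip.

R_n/Ω ≈ 16.7 kip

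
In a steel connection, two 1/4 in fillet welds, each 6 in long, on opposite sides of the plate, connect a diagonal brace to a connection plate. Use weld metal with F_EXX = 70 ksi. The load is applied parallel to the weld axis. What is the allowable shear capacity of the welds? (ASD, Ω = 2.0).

Effective throat t_e = 0.707 × 0.25 = 0.1767 in.
Total length L = 12 in; A_we = 0.1767 × 12 = 2.121 in².
F_nw = 0.6 F_EXX = 0.6 × 70 = 42 ksi.
R_n = 42 × 2.121 = 89.08 kips; R_n/Ω = 89.08/2.0 = 44.54 kips.

R_n/Ω ≈ 44.5 kips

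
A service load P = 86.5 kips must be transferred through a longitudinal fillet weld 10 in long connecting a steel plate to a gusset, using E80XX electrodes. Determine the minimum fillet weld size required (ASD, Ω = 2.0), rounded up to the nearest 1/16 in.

w = 9/16 in

E80XX → F_EXX = 80 ksi.
Total weld length L = 10 in.
Required throat t_e = P × Ω / (0.6 F_EXX × L) = 86.5 × 2.0 / (0.6 × 80 × 10) = 0.3604 in.
Required leg w = t_e / 0.707 = 0.5098 in → use 9/16 in.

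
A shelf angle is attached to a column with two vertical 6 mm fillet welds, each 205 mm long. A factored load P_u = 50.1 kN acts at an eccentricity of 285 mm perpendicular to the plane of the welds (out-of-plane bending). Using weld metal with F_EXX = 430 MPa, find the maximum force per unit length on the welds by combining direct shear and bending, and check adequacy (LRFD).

f_max ≈ 1030 N/mm; NOT adequate

L_w = 2 × 205 = 410 mm; section modulus (unit throat) S = 2 × L²/6 = 14010 mm².
Direct shear f_v = P/L_w = 50.1×10³/410 = 122.2 N/mm.
Moment M = P × e = 50.1×10³ × 285 = 14278000 N·mm; bending f_b = M/S = 1019 N/mm.
f_max = √(f_v² + f_b²) = √(122.2² + 1019²) = 1027 N/mm.
φr_n = 0.75 × 0.6 × 430 × (0.707 × 6) = 820.8 N/mm → NOT adequate.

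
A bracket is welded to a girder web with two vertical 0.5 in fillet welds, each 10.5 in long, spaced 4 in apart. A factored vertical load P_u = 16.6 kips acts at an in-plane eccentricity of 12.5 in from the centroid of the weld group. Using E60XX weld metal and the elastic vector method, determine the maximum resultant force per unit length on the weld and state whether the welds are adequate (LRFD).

E60XX → F_EXX = 60 ksi.
Total weld length L_w = 21 in. Treat welds as unit-width lines.
Polar moment about centroid: J = 2[d³/12 + d(b/2)²] = 2[10.5³/12 + 10.5×2²] = 276.9 in³.
Direct shear f_v = P/L_w = 16.6 / 21 = 0.7905 kip/in (vertical).
Torsion M = P·e = 16.6 × 12.5 = 207.5 kip·in.
Critical point at (x, y) = (2, 5.25) from centroid. f_tx = M·y/J = 3.934 kip/in; f_ty = M·x/J = 1.499 kip/in.
Resultant f_max = √[f_tx² + (f_v + f_ty)²] = √[3.934² + (0.7905 + 1.499)²] = 4.551 kip/in.
Capacity per unit length: φr_n = 0.75 × 0.6 × 60 × (0.707 × 0.5) = 9.544 kip/in.
4.551 ≤ 9.544 → adequate.

f_max ≈ 4.55 kip/in; adequate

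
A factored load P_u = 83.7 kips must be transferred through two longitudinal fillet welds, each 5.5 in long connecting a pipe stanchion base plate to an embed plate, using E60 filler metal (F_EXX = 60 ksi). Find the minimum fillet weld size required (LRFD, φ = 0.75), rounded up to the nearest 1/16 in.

w = 7/16 in

Total weld length L = 11 in.
Required throat t_e = P_u / (φ × 0.6 F_EXX × L) = 83.7 / (0.75 × 0.6 × 60 × 11) = 0.2818 in.
Required leg w = t_e / 0.707 = 0.3986 in → use 7/16 in.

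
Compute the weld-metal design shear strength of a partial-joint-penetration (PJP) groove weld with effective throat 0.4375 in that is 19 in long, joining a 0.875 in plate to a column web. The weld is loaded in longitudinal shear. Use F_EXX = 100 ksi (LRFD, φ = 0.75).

Effective throat (given) t_e = 0.4375 in.
A_we = 0.4375 × 19 = 8.312 in².
F_nw = 0.6 F_EXX = 60 ksi.
φR_n = 0.75 × 60 × 8.312 = 374.1 kips.

φR_n ≈ 374 kips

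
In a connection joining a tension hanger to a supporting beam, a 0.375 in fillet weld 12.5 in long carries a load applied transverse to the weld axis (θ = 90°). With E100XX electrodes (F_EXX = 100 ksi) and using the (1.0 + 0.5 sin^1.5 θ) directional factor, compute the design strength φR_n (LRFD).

t_e = 0.707 × 0.375 = 0.2651 in; A_we = 0.2651 × 12.5 = 3.314 in².
Directional factor: 1.0 + 0.5 sin^1.5(90°) = 1.5.
F_nw = 0.6 × 100 × 1.5 = 90 ksi.
φR_n = 0.75 × 90 × 3.314 = 223.7 kip.

φR_n ≈ 224 kip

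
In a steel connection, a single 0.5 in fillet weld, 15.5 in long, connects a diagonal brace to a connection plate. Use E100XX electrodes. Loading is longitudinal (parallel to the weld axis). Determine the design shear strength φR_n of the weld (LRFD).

E100XX → F_EXX = 100 ksi.
Effective throat t_e = 0.707 × 0.5 = 0.3535 in.
Total length L = 15.5 in; A_we = 0.3535 × 15.5 = 5.479 in².
F_nw = 0.6 F_EXX = 0.6 × 100 = 60 ksi.
φR_n = 0.75 × 60 × 5.479 = 246.6 kips.

φR_n ≈ 247 kips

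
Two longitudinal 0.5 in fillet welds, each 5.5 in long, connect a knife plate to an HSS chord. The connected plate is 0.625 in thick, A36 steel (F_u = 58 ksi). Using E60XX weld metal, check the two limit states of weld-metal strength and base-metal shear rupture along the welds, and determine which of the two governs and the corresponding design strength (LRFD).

E60XX → F_EXX = 60 ksi.
t_e = 0.707 × 0.5 = 0.3535 in; L = 11 in.
Weld metal: φR_n = 0.75 × 0.6 × 60 × 0.3535 × 11 = 105 kips.
Base metal (shear rupture): φR_n = 0.75 × 0.6 × 58 × 0.625 × 11 = 179.4 kips.
Governing: weld metal.

φR_n ≈ 105 kips (weld metal governs)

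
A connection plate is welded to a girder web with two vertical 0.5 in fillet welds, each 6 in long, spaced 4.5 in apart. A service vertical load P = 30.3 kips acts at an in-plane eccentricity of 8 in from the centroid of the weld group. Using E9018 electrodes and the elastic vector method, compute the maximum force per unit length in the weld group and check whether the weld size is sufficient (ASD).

f_max ≈ 11.1 kip/in; NOT adequate

E90XX → F_EXX = 90 ksi.
Total weld length L_w = 12 in. Treat welds as unit-width lines.
Polar moment about centroid: J = 2[d³/12 + d(b/2)²] = 2[6³/12 + 6×2.25²] = 96.75 in³.
Direct shear f_v = P/L_w = 30.3 / 12 = 2.525 kip/in (vertical).
Torsion M = P·e = 30.3 × 8 = 242.4 kip·in.
Critical point at (x, y) = (2.25, 3) from centroid. f_tx = M·y/J = 7.516 kip/in; f_ty = M·x/J = 5.637 kip/in.
Resultant f_max = √[f_tx² + (f_v + f_ty)²] = √[7.516² + (2.525 + 5.637)²] = 11.1 kip/in.
Capacity per unit length: r_n/Ω = (1/2.0) × 0.6 × 90 × (0.707 × 0.5) = 9.544 kip/in.
11.1 > 9.544 → NOT adequate.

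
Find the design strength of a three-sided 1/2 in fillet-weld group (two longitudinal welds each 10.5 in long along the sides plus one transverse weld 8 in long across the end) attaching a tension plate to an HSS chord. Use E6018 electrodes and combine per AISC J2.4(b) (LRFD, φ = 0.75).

φR_n ≈ 285 kip

E60XX → F_EXX = 60 ksi.
t_e = 0.707 × 0.5 = 0.3535 in.
R_nwl = 0.6 × 60 × 0.3535 × 21 = 267.2 kip (longitudinal, 2 welds).
R_nwt = 0.6 × 60 × 0.3535 × 8 = 101.8 kip (transverse, base value).
(i) R_nwl + R_nwt = 369.1 kip; (ii) 0.85 R_nwl + 1.5 R_nwt = 379.9 kip.
R_n = max = 379.9 kip [governs: (ii)]; φR_n = 284.9 kip.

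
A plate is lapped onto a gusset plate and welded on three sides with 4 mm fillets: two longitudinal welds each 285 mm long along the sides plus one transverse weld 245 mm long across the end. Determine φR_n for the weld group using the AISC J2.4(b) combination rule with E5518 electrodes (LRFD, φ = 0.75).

E55XX → F_EXX = 550 MPa.
t_e = 0.707 × 4 = 2.828 mm.
R_nwl = 0.6 × 550 × 2.828 × 570 × 10⁻³ = 531.9 kN (longitudinal, 2 welds).
R_nwt = 0.6 × 550 × 2.828 × 245 × 10⁻³ = 228.6 kN (transverse, base value).
(i) R_nwl + R_nwt = 760.6 kN; (ii) 0.85 R_nwl + 1.5 R_nwt = 795.1 kN.
R_n = max = 795.1 kN [governs: (ii)]; φR_n = 596.3 kN.

φR_n ≈ 596 kN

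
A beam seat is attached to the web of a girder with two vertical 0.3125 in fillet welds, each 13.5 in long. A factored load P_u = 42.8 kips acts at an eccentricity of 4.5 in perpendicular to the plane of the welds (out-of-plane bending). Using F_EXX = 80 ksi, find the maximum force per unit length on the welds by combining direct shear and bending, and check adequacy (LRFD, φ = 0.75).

f_max ≈ 3.54 kip/in; adequate

L_w = 2 × 13.5 = 27 in; section modulus (unit throat) S = 2 × L²/6 = 60.75 in².
Direct shear f_v = P/L_w = 42.8/27 = 1.585 kip/in.
Moment M = P × e = 42.8 × 4.5 = 192.6 kip·in; bending f_b = M/S = 3.17 kip/in.
f_max = √(f_v² + f_b²) = √(1.585² + 3.17²) = 3.545 kip/in.
φr_n = 0.75 × 0.6 × 80 × (0.707 × 0.3125) = 7.954 kip/in → adequate.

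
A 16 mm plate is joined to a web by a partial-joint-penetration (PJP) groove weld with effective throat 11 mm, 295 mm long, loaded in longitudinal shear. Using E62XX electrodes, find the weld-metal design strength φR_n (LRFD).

φR_n ≈ 905 kN

E62XX → F_EXX = 620 MPa.
Effective throat (given) t_e = 11 mm.
A_we = 11 × 295 = 3245 mm².
F_nw = 0.6 F_EXX = 372 MPa.
φR_n = 0.75 × 372 × 3245 × 10⁻³ = 905.4 kN.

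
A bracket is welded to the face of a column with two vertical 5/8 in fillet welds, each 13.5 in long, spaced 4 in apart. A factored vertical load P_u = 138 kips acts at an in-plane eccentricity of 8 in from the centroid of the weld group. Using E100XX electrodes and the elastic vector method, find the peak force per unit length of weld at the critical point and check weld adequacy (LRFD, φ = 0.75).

E100XX → F_EXX = 100 ksi.
Total weld length L_w = 27 in. Treat welds as unit-width lines.
Polar moment about centroid: J = 2[d³/12 + d(b/2)²] = 2[13.5³/12 + 13.5×2²] = 518.1 in³.
Direct shear f_v = P/L_w = 138 / 27 = 5.111 kip/in (vertical).
Torsion M = P·e = 138 × 8 = 1104 kip·in.
Critical point at (x, y) = (2, 6.75) from centroid. f_tx = M·y/J = 14.38 kip/in; f_ty = M·x/J = 4.262 kip/in.
Resultant f_max = √[f_tx² + (f_v + f_ty)²] = √[14.38² + (5.111 + 4.262)²] = 17.17 kip/in.
Capacity per unit length: φr_n = 0.75 × 0.6 × 100 × (0.707 × 0.625) = 19.88 kip/in.
17.17 ≤ 19.88 → adequate.

f_max ≈ 17.2 kip/in; adequate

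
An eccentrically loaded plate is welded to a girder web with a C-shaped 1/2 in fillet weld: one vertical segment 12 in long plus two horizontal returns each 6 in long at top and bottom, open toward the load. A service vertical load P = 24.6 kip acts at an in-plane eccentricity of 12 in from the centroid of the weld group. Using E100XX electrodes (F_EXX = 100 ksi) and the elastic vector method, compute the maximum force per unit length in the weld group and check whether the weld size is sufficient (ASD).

Total weld length L_w = 24 in. Treat welds as unit-width lines.
Centroid: x̄ = 2×6×3 / 24 = 1.5 in from the vertical weld.
Polar moment about centroid: J = I_x + I_y = [12³/12 + 2×6×6²] + [12×1.5² + 2(6³/12 + 6×1.5²)] = 666 in³.
Direct shear f_v = P/L_w = 24.6 / 24 = 1.025 kip/in (vertical).
Torsion M = P·e = 24.6 × 12 = 295.2 kip·in.
Critical point at (x, y) = (4.5, 6) from centroid. f_tx = M·y/J = 2.659 kip/in; f_ty = M·x/J = 1.995 kip/in.
Resultant f_max = √[f_tx² + (f_v + f_ty)²] = √[2.659² + (1.025 + 1.995)²] = 4.024 kip/in.
Capacity per unit length: r_n/Ω = (1/2.0) × 0.6 × 100 × (0.707 × 0.5) = 10.6 kip/in.
4.024 ≤ 10.6 → adequate.

f_max ≈ 4.02 kip/in; adequate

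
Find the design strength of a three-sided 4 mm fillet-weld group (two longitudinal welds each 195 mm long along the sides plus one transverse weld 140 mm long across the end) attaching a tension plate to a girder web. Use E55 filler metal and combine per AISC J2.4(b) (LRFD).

φR_n ≈ 379 kN

E55XX → F_EXX = 550 MPa.
t_e = 0.707 × 4 = 2.828 mm.
R_nwl = 0.6 × 550 × 2.828 × 390 × 10⁻³ = 364 kN (longitudinal, 2 welds).
R_nwt = 0.6 × 550 × 2.828 × 140 × 10⁻³ = 130.7 kN (transverse, base value).
(i) R_nwl + R_nwt = 494.6 kN; (ii) 0.85 R_nwl + 1.5 R_nwt = 505.3 kN.
R_n = max = 505.3 kN [governs: (ii)]; φR_n = 379 kN.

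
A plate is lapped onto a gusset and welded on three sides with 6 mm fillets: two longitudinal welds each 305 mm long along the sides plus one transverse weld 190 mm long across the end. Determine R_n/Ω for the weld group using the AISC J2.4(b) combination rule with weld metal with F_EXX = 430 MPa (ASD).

t_e = 0.707 × 6 = 4.242 mm.
R_nwl = 0.6 × 430 × 4.242 × 610 × 10⁻³ = 667.6 kN (longitudinal, 2 welds).
R_nwt = 0.6 × 430 × 4.242 × 190 × 10⁻³ = 207.9 kN (transverse, base value).
(i) R_nwl + R_nwt = 875.5 kN; (ii) 0.85 R_nwl + 1.5 R_nwt = 879.4 kN.
R_n = max = 879.4 kN [governs: (ii)]; R_n/Ω = 439.7 kN.

R_n/Ω ≈ 440 kN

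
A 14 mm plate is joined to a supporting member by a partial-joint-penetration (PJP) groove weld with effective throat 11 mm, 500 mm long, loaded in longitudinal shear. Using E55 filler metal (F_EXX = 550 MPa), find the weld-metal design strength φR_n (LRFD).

Effective throat (given) t_e = 11 mm.
A_we = 11 × 500 = 5500 mm².
F_nw = 0.6 F_EXX = 330 MPa.
φR_n = 0.75 × 330 × 5500 × 10⁻³ = 1361 kN.

φR_n ≈ 1360 kN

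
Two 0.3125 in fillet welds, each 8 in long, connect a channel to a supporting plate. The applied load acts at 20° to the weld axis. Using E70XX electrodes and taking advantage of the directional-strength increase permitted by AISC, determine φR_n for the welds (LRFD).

φR_n ≈ 122 kips

E70XX → F_EXX = 70 ksi.
t_e = 0.707 × 0.3125 = 0.2209 in; A_we = 0.2209 × 16 = 3.535 in².
Directional factor: 1.0 + 0.5 sin^1.5(20°) = 1.1.
F_nw = 0.6 × 70 × 1.1 = 46.2 ksi.
φR_n = 0.75 × 46.2 × 3.535 = 122.5 kips.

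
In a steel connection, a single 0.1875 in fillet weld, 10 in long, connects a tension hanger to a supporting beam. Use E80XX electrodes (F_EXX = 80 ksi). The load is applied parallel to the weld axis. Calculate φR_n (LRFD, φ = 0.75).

Effective throat t_e = 0.707 × 0.1875 = 0.1326 in.
Total length L = 10 in; A_we = 0.1326 × 10 = 1.326 in².
F_nw = 0.6 F_EXX = 0.6 × 80 = 48 ksi.
φR_n = 0.75 × 48 × 1.326 = 47.72 kips.

φR_n ≈ 47.7 kips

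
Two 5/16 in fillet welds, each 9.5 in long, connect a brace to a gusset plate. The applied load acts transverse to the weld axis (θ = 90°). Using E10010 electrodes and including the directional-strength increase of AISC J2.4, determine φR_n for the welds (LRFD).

E100XX → F_EXX = 100 ksi.
t_e = 0.707 × 0.3125 = 0.2209 in; A_we = 0.2209 × 19 = 4.198 in².
Directional factor: 1.0 + 0.5 sin^1.5(90°) = 1.5.
F_nw = 0.6 × 100 × 1.5 = 90 ksi.
φR_n = 0.75 × 90 × 4.198 = 283.4 kip.

φR_n ≈ 283 kip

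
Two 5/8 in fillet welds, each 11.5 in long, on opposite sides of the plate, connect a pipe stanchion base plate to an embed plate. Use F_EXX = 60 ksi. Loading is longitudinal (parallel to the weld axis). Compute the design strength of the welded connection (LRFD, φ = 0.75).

φR_n ≈ 274 kip

Effective throat t_e = 0.707 × 0.625 = 0.4419 in.
Total length L = 23 in; A_we = 0.4419 × 23 = 10.16 in².
F_nw = 0.6 F_EXX = 0.6 × 60 = 36 ksi.
φR_n = 0.75 × 36 × 10.16 = 274.4 kip.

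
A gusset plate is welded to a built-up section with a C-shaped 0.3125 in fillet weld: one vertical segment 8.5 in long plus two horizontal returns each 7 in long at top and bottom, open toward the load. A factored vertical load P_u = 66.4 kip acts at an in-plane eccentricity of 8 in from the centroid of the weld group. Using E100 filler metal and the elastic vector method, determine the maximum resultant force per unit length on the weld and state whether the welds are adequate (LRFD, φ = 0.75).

E100XX → F_EXX = 100 ksi.
Total weld length L_w = 22.5 in. Treat welds as unit-width lines.
Centroid: x̄ = 2×7×3.5 / 22.5 = 2.178 in from the vertical weld.
Polar moment about centroid: J = I_x + I_y = [8.5³/12 + 2×7×4.25²] + [8.5×2.178² + 2(7³/12 + 7×1.322²)] = 426 in³.
Direct shear f_v = P/L_w = 66.4 / 22.5 = 2.951 kip/in (vertical).
Torsion M = P·e = 66.4 × 8 = 531.2 kip·in.
Critical point at (x, y) = (4.822, 4.25) from centroid. f_tx = M·y/J = 5.299 kip/in; f_ty = M·x/J = 6.013 kip/in.
Resultant f_max = √[f_tx² + (f_v + f_ty)²] = √[5.299² + (2.951 + 6.013)²] = 10.41 kip/in.
Capacity per unit length: φr_n = 0.75 × 0.6 × 100 × (0.707 × 0.3125) = 9.942 kip/in.
10.41 > 9.942 → NOT adequate.

f_max ≈ 10.4 kip/in; NOT adequate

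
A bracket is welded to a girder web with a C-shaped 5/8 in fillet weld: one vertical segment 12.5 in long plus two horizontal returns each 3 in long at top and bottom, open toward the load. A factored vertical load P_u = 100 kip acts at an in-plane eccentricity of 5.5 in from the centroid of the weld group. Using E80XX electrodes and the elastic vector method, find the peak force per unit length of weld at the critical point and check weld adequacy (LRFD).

f_max ≈ 12.1 kip/in; adequate

E80XX → F_EXX = 80 ksi.
Total weld length L_w = 18.5 in. Treat welds as unit-width lines.
Centroid: x̄ = 2×3×1.5 / 18.5 = 0.4865 in from the vertical weld.
Polar moment about centroid: J = I_x + I_y = [12.5³/12 + 2×3×6.25²] + [12.5×0.4865² + 2(3³/12 + 3×1.014²)] = 410.8 in³.
Direct shear f_v = P/L_w = 100 / 18.5 = 5.405 kip/in (vertical).
Torsion M = P·e = 100 × 5.5 = 550 kip·in.
Critical point at (x, y) = (2.514, 6.25) from centroid. f_tx = M·y/J = 8.369 kip/in; f_ty = M·x/J = 3.366 kip/in.
Resultant f_max = √[f_tx² + (f_v + f_ty)²] = √[8.369² + (5.405 + 3.366)²] = 12.12 kip/in.
Capacity per unit length: φr_n = 0.75 × 0.6 × 80 × (0.707 × 0.625) = 15.91 kip/in.
12.12 ≤ 15.91 → adequate.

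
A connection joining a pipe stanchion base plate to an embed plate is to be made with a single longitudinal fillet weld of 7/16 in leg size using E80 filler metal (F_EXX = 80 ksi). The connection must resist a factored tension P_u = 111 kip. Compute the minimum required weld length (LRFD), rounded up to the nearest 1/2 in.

L = 10 in

Throat t_e = 0.707 × 0.4375 = 0.3093 in.
φr_n = 0.75 × 0.6 × 80 × 0.3093 = 11.14 kip/in.
L_req = P_u / φr_n = 111 / 11.14 = 9.968 in total.
Round up → use L = 10 in.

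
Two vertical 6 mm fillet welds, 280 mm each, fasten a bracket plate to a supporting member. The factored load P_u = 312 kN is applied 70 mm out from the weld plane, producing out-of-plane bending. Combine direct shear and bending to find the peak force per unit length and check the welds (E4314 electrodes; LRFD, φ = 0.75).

f_max ≈ 1000 N/mm; NOT adequate

E43XX → F_EXX = 430 MPa.
L_w = 2 × 280 = 560 mm; section modulus (unit throat) S = 2 × L²/6 = 26130 mm².
Direct shear f_v = P/L_w = 312×10³/560 = 557.1 N/mm.
Moment M = P × e = 312×10³ × 70 = 21840000 N·mm; bending f_b = M/S = 835.7 N/mm.
f_max = √(f_v² + f_b²) = √(557.1² + 835.7²) = 1004 N/mm.
φr_n = 0.75 × 0.6 × 430 × (0.707 × 6) = 820.8 N/mm → NOT adequate.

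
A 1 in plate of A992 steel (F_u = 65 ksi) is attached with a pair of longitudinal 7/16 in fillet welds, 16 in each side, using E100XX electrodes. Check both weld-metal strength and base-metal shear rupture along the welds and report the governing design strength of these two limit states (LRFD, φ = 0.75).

E100XX → F_EXX = 100 ksi.
t_e = 0.707 × 0.4375 = 0.3093 in; L = 32 in.
Weld metal: φR_n = 0.75 × 0.6 × 100 × 0.3093 × 32 = 445.4 kips.
Base metal (shear rupture): φR_n = 0.75 × 0.6 × 65 × 1 × 32 = 936 kips.
Governing: weld metal.

φR_n ≈ 445 kips (weld metal governs)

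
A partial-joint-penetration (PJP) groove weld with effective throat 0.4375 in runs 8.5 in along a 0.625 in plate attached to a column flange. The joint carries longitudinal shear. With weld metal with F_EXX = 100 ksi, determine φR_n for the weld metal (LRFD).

Effective throat (given) t_e = 0.4375 in.
A_we = 0.4375 × 8.5 = 3.719 in².
F_nw = 0.6 F_EXX = 60 ksi.
φR_n = 0.75 × 60 × 3.719 = 167.3 kip.

φR_n ≈ 167 kip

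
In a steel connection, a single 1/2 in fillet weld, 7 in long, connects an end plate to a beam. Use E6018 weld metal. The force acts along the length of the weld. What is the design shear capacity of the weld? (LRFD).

E60XX → F_EXX = 60 ksi.
Effective throat t_e = 0.707 × 0.5 = 0.3535 in.
Total length L = 7 in; A_we = 0.3535 × 7 = 2.474 in².
F_nw = 0.6 F_EXX = 0.6 × 60 = 36 ksi.
φR_n = 0.75 × 36 × 2.474 = 66.81 kip.

φR_n ≈ 66.8 kip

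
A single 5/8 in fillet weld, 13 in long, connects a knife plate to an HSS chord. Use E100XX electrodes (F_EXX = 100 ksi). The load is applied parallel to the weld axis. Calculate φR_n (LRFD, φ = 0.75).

φR_n ≈ 258 kips

Effective throat t_e = 0.707 × 0.625 = 0.4419 in.
Total length L = 13 in; A_we = 0.4419 × 13 = 5.744 in².
F_nw = 0.6 F_EXX = 0.6 × 100 = 60 ksi.
φR_n = 0.75 × 60 × 5.744 = 258.5 kips.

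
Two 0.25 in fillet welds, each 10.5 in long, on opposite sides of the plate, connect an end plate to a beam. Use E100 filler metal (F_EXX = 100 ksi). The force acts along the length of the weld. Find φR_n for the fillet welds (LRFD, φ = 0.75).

Effective throat t_e = 0.707 × 0.25 = 0.1767 in.
Total length L = 21 in; A_we = 0.1767 × 21 = 3.712 in².
F_nw = 0.6 F_EXX = 0.6 × 100 = 60 ksi.
φR_n = 0.75 × 60 × 3.712 = 167 kip.

φR_n ≈ 167 kip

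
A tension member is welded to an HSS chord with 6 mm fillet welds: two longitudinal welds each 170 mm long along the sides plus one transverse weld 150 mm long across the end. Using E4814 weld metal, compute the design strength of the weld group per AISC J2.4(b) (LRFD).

E48XX → F_EXX = 480 MPa.
t_e = 0.707 × 6 = 4.242 mm.
R_nwl = 0.6 × 480 × 4.242 × 340 × 10⁻³ = 415.4 kN (longitudinal, 2 welds).
R_nwt = 0.6 × 480 × 4.242 × 150 × 10⁻³ = 183.3 kN (transverse, base value).
(i) R_nwl + R_nwt = 598.6 kN; (ii) 0.85 R_nwl + 1.5 R_nwt = 628 kN.
R_n = max = 628 kN [governs: (ii)]; φR_n = 471 kN.

φR_n ≈ 471 kN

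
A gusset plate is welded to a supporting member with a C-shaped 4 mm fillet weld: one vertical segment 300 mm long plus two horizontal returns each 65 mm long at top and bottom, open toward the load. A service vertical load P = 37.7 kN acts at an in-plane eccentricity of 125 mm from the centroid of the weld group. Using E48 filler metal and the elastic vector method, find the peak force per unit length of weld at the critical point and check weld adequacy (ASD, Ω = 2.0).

E48XX → F_EXX = 480 MPa.
Total weld length L_w = 430 mm. Treat welds as unit-width lines.
Centroid: x̄ = 2×65×32.5 / 430 = 9.826 mm from the vertical weld.
Polar moment about centroid: J = I_x + I_y = [300³/12 + 2×65×150²] + [300×9.826² + 2(65³/12 + 65×22.67²)] = 5317000 mm³.
Direct shear f_v = P/L_w = 37.7×10³ / 430 = 87.67 N/mm (vertical).
Torsion M = P·e = 37.7×10³ × 125 = 4712500 N·mm.
Critical point at (x, y) = (55.17, 150) from centroid. f_tx = M·y/J = 133 N/mm; f_ty = M·x/J = 48.91 N/mm.
Resultant f_max = √[f_tx² + (f_v + f_ty)²] = √[133² + (87.67 + 48.91)²] = 190.6 N/mm.
Capacity per unit length: r_n/Ω = (1/2.0) × 0.6 × 480 × (0.707 × 4) = 407.2 N/mm.
190.6 ≤ 407.2 → adequate.

f_max ≈ 191 N/mm; adequate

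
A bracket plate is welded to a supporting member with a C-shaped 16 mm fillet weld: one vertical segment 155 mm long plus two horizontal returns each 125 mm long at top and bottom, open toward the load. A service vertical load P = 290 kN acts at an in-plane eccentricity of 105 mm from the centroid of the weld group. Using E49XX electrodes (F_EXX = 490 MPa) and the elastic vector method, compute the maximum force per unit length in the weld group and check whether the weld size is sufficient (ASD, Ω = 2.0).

Total weld length L_w = 405 mm. Treat welds as unit-width lines.
Centroid: x̄ = 2×125×62.5 / 405 = 38.58 mm from the vertical weld.
Polar moment about centroid: J = I_x + I_y = [155³/12 + 2×125×77.5²] + [155×38.58² + 2(125³/12 + 125×23.92²)] = 2511000 mm³.
Direct shear f_v = P/L_w = 290×10³ / 405 = 716 N/mm (vertical).
Torsion M = P·e = 290×10³ × 105 = 30450000 N·mm.
Critical point at (x, y) = (86.42, 77.5) from centroid. f_tx = M·y/J = 939.8 N/mm; f_ty = M·x/J = 1048 N/mm.
Resultant f_max = √[f_tx² + (f_v + f_ty)²] = √[939.8² + (716 + 1048)²] = 1999 N/mm.
Capacity per unit length: r_n/Ω = (1/2.0) × 0.6 × 490 × (0.707 × 16) = 1663 N/mm.
1999 > 1663 → NOT adequate.

f_max ≈ 2000 N/mm; NOT adequate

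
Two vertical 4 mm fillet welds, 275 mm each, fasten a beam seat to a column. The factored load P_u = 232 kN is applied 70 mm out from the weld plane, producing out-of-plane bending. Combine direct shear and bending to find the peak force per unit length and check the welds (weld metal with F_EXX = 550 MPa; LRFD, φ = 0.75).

f_max ≈ 770 N/mm; NOT adequate

L_w = 2 × 275 = 550 mm; section modulus (unit throat) S = 2 × L²/6 = 25210 mm².
Direct shear f_v = P/L_w = 232×10³/550 = 421.8 N/mm.
Moment M = P × e = 232×10³ × 70 = 16240000 N·mm; bending f_b = M/S = 644.2 N/mm.
f_max = √(f_v² + f_b²) = √(421.8² + 644.2²) = 770 N/mm.
φr_n = 0.75 × 0.6 × 550 × (0.707 × 4) = 699.9 N/mm → NOT adequate.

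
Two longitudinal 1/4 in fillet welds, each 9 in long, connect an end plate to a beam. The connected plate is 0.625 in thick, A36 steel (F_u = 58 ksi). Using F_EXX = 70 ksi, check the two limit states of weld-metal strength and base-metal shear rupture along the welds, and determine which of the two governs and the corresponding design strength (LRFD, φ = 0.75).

t_e = 0.707 × 0.25 = 0.1767 in; L = 18 in.
Weld metal: φR_n = 0.75 × 0.6 × 70 × 0.1767 × 18 = 100.2 kip.
Base metal (shear rupture): φR_n = 0.75 × 0.6 × 58 × 0.625 × 18 = 293.6 kip.
Governing: weld metal.

φR_n ≈ 100 kip (weld metal governs)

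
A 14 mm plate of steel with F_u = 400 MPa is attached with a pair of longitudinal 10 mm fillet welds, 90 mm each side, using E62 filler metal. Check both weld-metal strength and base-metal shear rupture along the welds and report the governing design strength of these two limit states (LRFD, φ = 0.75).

φR_n ≈ 355 kN (weld metal governs)

E62XX → F_EXX = 620 MPa.
t_e = 0.707 × 10 = 7.07 mm; L = 180 mm.
Weld metal: φR_n = 0.75 × 0.6 × 620 × 7.07 × 180 × 10⁻³ = 355.1 kN.
Base metal (shear rupture): φR_n = 0.75 × 0.6 × 400 × 14 × 180 × 10⁻³ = 453.6 kN.
Governing: weld metal.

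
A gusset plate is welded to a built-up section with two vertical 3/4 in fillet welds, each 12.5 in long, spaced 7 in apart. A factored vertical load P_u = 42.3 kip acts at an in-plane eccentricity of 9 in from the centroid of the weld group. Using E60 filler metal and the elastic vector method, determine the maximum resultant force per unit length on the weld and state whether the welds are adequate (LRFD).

f_max ≈ 5.35 kip/in; adequate

E60XX → F_EXX = 60 ksi.
Total weld length L_w = 25 in. Treat welds as unit-width lines.
Polar moment about centroid: J = 2[d³/12 + d(b/2)²] = 2[12.5³/12 + 12.5×3.5²] = 631.8 in³.
Direct shear f_v = P/L_w = 42.3 / 25 = 1.692 kip/in (vertical).
Torsion M = P·e = 42.3 × 9 = 380.7 kip·in.
Critical point at (x, y) = (3.5, 6.25) from centroid. f_tx = M·y/J = 3.766 kip/in; f_ty = M·x/J = 2.109 kip/in.
Resultant f_max = √[f_tx² + (f_v + f_ty)²] = √[3.766² + (1.692 + 2.109)²] = 5.351 kip/in.
Capacity per unit length: φr_n = 0.75 × 0.6 × 60 × (0.707 × 0.75) = 14.32 kip/in.
5.351 ≤ 14.32 → adequate.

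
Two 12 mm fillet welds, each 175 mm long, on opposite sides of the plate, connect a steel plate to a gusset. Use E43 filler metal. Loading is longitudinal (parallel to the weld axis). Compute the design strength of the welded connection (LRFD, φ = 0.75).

φR_n ≈ 575 kN

E43XX → F_EXX = 430 MPa.
Effective throat t_e = 0.707 × 12 = 8.484 mm.
Total length L = 350 mm; A_we = 8.484 × 350 = 2969 mm².
F_nw = 0.6 F_EXX = 0.6 × 430 = 258 MPa.
φR_n = 0.75 × 258 × 2969 × 10⁻³ = 574.6 kN.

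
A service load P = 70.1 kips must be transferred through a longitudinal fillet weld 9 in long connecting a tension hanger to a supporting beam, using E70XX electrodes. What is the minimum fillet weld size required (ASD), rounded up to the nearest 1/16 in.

w = 9/16 in

E70XX → F_EXX = 70 ksi.
Total weld length L = 9 in.
Required throat t_e = P × Ω / (0.6 F_EXX × L) = 70.1 × 2.0 / (0.6 × 70 × 9) = 0.3709 in.
Required leg w = t_e / 0.707 = 0.5246 in → use 9/16 in.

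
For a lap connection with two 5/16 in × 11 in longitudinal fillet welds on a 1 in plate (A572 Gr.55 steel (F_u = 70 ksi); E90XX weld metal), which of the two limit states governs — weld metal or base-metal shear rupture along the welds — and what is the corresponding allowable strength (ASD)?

R_n/Ω ≈ 131 kips (weld metal governs)

E90XX → F_EXX = 90 ksi.
t_e = 0.707 × 0.3125 = 0.2209 in; L = 22 in.
Weld metal: R_n/Ω = (1/2.0) × 0.6 × 90 × 0.2209 × 22 = 131.2 kips.
Base metal (shear rupture): R_n/Ω = (1/2.0) × 0.6 × 70 × 1 × 22 = 462 kips.
Governing: weld metal.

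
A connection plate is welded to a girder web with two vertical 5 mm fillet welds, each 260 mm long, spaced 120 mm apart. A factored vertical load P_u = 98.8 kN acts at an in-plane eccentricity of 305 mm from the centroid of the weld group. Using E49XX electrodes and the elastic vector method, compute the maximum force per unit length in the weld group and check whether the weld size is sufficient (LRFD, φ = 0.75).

E49XX → F_EXX = 490 MPa.
Total weld length L_w = 520 mm. Treat welds as unit-width lines.
Polar moment about centroid: J = 2[d³/12 + d(b/2)²] = 2[260³/12 + 260×60²] = 4801000 mm³.
Direct shear f_v = P/L_w = 98.8×10³ / 520 = 190 N/mm (vertical).
Torsion M = P·e = 98.8×10³ × 305 = 30134000 N·mm.
Critical point at (x, y) = (60, 130) from centroid. f_tx = M·y/J = 815.9 N/mm; f_ty = M·x/J = 376.6 N/mm.
Resultant f_max = √[f_tx² + (f_v + f_ty)²] = √[815.9² + (190 + 376.6)²] = 993.3 N/mm.
Capacity per unit length: φr_n = 0.75 × 0.6 × 490 × (0.707 × 5) = 779.5 N/mm.
993.3 > 779.5 → NOT adequate.

f_max ≈ 993 N/mm; NOT adequate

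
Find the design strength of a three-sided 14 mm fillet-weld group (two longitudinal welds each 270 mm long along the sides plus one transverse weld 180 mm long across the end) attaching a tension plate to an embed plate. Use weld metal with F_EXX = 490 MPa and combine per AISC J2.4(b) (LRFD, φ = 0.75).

φR_n ≈ 1590 kN

t_e = 0.707 × 14 = 9.898 mm.
R_nwl = 0.6 × 490 × 9.898 × 540 × 10⁻³ = 1571 kN (longitudinal, 2 welds).
R_nwt = 0.6 × 490 × 9.898 × 180 × 10⁻³ = 523.8 kN (transverse, base value).
(i) R_nwl + R_nwt = 2095 kN; (ii) 0.85 R_nwl + 1.5 R_nwt = 2121 kN.
R_n = max = 2121 kN [governs: (ii)]; φR_n = 1591 kN.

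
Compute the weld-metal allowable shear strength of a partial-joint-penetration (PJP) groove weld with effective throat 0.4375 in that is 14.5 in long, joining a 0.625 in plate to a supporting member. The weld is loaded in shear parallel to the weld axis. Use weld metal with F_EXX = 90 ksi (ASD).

Effective throat (given) t_e = 0.4375 in.
A_we = 0.4375 × 14.5 = 6.344 in².
F_nw = 0.6 F_EXX = 54 ksi.
R_n/Ω = (54 × 6.344) / 2.0 = 171.3 kip.

R_n/Ω ≈ 171 kip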